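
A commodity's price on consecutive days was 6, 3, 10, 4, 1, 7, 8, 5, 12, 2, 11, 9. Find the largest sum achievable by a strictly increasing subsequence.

34

Let S[i] be the best sum of a strictly increasing subsequence ending at i:
i:      1  2  3  4  5  6  7  8  9 10 11 12
a[i]:   6  3 10  4  1  7  8  5 12  2 11  9
S:      6  3 16  7  1 14 22 12 34  3 33 31
Maximum is 34 (e.g. 3 + 4 + 7 + 8 + 12).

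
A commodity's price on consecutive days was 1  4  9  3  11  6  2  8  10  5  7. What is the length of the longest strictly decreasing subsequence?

3

Negate each value so 'decreasing' becomes 'increasing', then run patience tails on the negated sequence:
-1 → extends → [-1]
-4 → replaces -1 → [-4]
-9 → replaces -4 → [-9]
-3 → extends → [-9, -3]
-11 → replaces -9 → [-11, -3]
-6 → replaces -3 → [-11, -6]
-2 → extends → [-11, -6, -2]
-8 → replaces -6 → [-11, -8, -2]
-10 → replaces -8 → [-11, -10, -2]
-5 → replaces -2 → [-11, -10, -5]
-7 → replaces -5 → [-11, -10, -7]
Three tails, so the longest strictly decreasing subsequence of the original has length 3.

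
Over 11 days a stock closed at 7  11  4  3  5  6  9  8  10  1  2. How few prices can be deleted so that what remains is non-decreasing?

Fewest deletions = n − (longest non-decreasing subsequence).
Patience tails:
7 → extends → [7]
11 → extends → [7, 11]
4 → replaces 7 → [4, 11]
3 → replaces 4 → [3, 11]
5 → replaces 11 → [3, 5]
6 → extends → [3, 5, 6]
9 → extends → [3, 5, 6, 9]
8 → replaces 9 → [3, 5, 6, 8]
10 → extends → [3, 5, 6, 8, 10]
1 → replaces 3 → [1, 5, 6, 8, 10]
2 → replaces 5 → [1, 2, 6, 8, 10]
Longest non-decreasing subsequence has length 5, so deletions = 11 − 5 = 6.

6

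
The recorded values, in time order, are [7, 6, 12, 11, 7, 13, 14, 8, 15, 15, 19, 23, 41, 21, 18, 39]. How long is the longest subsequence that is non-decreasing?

Track the smallest tail for each achievable length (allowing ties):
7 → extends → [7]
6 → replaces 7 → [6]
12 → extends → [6, 12]
11 → replaces 12 → [6, 11]
7 → replaces 11 → [6, 7]
13 → extends → [6, 7, 13]
14 → extends → [6, 7, 13, 14]
8 → replaces 13 → [6, 7, 8, 14]
15 → extends → [6, 7, 8, 14, 15]
15 → extends → [6, 7, 8, 14, 15, 15]
19 → extends → [6, 7, 8, 14, 15, 15, 19]
23 → extends → [6, 7, 8, 14, 15, 15, 19, 23]
41 → extends → [6, 7, 8, 14, 15, 15, 19, 23, 41]
21 → replaces 23 → [6, 7, 8, 14, 15, 15, 19, 21, 41]
18 → replaces 19 → [6, 7, 8, 14, 15, 15, 18, 21, 41]
39 → replaces 41 → [6, 7, 8, 14, 15, 15, 18, 21, 39]
Nine tails, so the longest non-decreasing subsequence has length 9 (e.g. 7, 12, 13, 14, 15, 15, 19, 23, 41).

9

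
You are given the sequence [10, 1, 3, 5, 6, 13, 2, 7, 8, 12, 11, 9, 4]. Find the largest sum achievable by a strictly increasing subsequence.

Let S[i] be the best sum of a strictly increasing subsequence ending at i:
i:      1  2  3  4  5  6  7  8  9 10 11 12 13
a[i]:  10  1  3  5  6 13  2  7  8 12 11  9  4
S:     10  1  4  9 15 28  3 22 30 42 41 39  8
Maximum is 42 (e.g. 1 + 3 + 5 + 6 + 7 + 8 + 12).

42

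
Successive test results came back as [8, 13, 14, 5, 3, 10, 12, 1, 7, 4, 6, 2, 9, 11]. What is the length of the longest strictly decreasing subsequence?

Negate each value so 'decreasing' becomes 'increasing', then run patience tails on the negated sequence:
-8 → extends → [-8]
-13 → replaces -8 → [-13]
-14 → replaces -13 → [-14]
-5 → extends → [-14, -5]
-3 → extends → [-14, -5, -3]
-10 → replaces -5 → [-14, -10, -3]
-12 → replaces -10 → [-14, -12, -3]
-1 → extends → [-14, -12, -3, -1]
-7 → replaces -3 → [-14, -12, -7, -1]
-4 → replaces -1 → [-14, -12, -7, -4]
-6 → replaces -4 → [-14, -12, -7, -6]
-2 → extends → [-14, -12, -7, -6, -2]
-9 → replaces -7 → [-14, -12, -9, -6, -2]
-11 → replaces -9 → [-14, -12, -11, -6, -2]
Five tails, so the longest strictly decreasing subsequence of the original has length 5.

5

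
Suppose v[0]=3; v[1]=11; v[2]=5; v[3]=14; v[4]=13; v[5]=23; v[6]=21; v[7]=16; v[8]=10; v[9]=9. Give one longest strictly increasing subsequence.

3, 11, 14, 23

Patience tails give the LIS length; then backtrack through the dp parents:
3 → extends → [3]
11 → extends → [3, 11]
5 → replaces 11 → [3, 5]
14 → extends → [3, 5, 14]
13 → replaces 14 → [3, 5, 13]
23 → extends → [3, 5, 13, 23]
21 → replaces 23 → [3, 5, 13, 21]
16 → replaces 21 → [3, 5, 13, 16]
10 → replaces 13 → [3, 5, 10, 16]
9 → replaces 10 → [3, 5, 9, 16]
Length 4; one witness is 3, 11, 14, 23.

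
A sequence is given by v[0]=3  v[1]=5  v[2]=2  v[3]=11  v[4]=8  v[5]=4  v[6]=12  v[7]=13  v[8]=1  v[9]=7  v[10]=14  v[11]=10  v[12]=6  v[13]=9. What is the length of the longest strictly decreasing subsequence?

4

Negate each value so 'decreasing' becomes 'increasing', then run patience tails on the negated sequence:
-3 → extends → [-3]
-5 → replaces -3 → [-5]
-2 → extends → [-5, -2]
-11 → replaces -5 → [-11, -2]
-8 → replaces -2 → [-11, -8]
-4 → extends → [-11, -8, -4]
-12 → replaces -11 → [-12, -8, -4]
-13 → replaces -12 → [-13, -8, -4]
-1 → extends → [-13, -8, -4, -1]
-7 → replaces -4 → [-13, -8, -7, -1]
-14 → replaces -13 → [-14, -8, -7, -1]
-10 → replaces -8 → [-14, -10, -7, -1]
-6 → replaces -1 → [-14, -10, -7, -6]
-9 → replaces -7 → [-14, -10, -9, -6]
Four tails, so the longest strictly decreasing subsequence of the original has length 4.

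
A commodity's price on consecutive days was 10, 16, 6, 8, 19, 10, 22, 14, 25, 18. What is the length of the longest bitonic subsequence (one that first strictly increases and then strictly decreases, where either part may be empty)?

6

inc[i] = longest strictly increasing subsequence ending at i; dec[i] = longest strictly decreasing subsequence starting at i:
i:      1  2  3  4  5  6  7  8  9 10
a[i]:  10 16  6  8 19 10 22 14 25 18
inc:    1  2  1  2  3  3  4  4  5  5
dec:    2  2  1  1  2  1  2  1  2  1
Best peak at i=9 (value 25): inc=5, dec=2, length 5+2−1 = 6.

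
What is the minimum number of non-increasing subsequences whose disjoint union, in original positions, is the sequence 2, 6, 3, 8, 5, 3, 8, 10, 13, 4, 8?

6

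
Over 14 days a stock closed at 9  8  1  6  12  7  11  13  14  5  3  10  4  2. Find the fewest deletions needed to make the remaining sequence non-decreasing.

8

Fewest deletions = n − (longest non-decreasing subsequence).
i:      1  2  3  4  5  6  7  8  9 10 11 12 13 14
a[i]:   9  8  1  6 12  7 11 13 14  5  3 10  4  2
dp:     1  1  1  2  3  3  4  5  6  2  2  4  3  2
max dp = 6, so deletions = 14 − 6 = 8.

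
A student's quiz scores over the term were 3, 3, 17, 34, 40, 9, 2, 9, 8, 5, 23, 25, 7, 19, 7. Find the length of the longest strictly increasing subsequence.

4

Track the smallest tail for each achievable length (strict):
3 → extends → [3]
3 → already a tail → [3]
17 → extends → [3, 17]
34 → extends → [3, 17, 34]
40 → extends → [3, 17, 34, 40]
9 → replaces 17 → [3, 9, 34, 40]
2 → replaces 3 → [2, 9, 34, 40]
9 → already a tail → [2, 9, 34, 40]
8 → replaces 9 → [2, 8, 34, 40]
5 → replaces 8 → [2, 5, 34, 40]
23 → replaces 34 → [2, 5, 23, 40]
25 → replaces 40 → [2, 5, 23, 25]
7 → replaces 23 → [2, 5, 7, 25]
19 → replaces 25 → [2, 5, 7, 19]
7 → already a tail → [2, 5, 7, 19]
Four tails, so the longest strictly increasing subsequence has length 4 (e.g. 3, 17, 34, 40).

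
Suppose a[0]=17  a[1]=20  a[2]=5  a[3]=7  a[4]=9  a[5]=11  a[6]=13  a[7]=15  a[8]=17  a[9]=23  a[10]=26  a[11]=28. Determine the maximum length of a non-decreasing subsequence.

Track the smallest tail for each achievable length (allowing ties):
17 → extends → [17]
20 → extends → [17, 20]
5 → replaces 17 → [5, 20]
7 → replaces 20 → [5, 7]
9 → extends → [5, 7, 9]
11 → extends → [5, 7, 9, 11]
13 → extends → [5, 7, 9, 11, 13]
15 → extends → [5, 7, 9, 11, 13, 15]
17 → extends → [5, 7, 9, 11, 13, 15, 17]
23 → extends → [5, 7, 9, 11, 13, 15, 17, 23]
26 → extends → [5, 7, 9, 11, 13, 15, 17, 23, 26]
28 → extends → [5, 7, 9, 11, 13, 15, 17, 23, 26, 28]
Ten tails, so the longest non-decreasing subsequence has length 10 (e.g. 5, 7, 9, 11, 13, 15, 17, 23, 26, 28).

10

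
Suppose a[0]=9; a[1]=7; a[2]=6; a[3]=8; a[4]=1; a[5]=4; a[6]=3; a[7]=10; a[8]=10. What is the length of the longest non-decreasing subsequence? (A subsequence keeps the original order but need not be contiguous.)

4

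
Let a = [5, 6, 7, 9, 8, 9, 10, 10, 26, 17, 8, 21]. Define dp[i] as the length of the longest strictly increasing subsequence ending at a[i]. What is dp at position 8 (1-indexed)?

6

dp[i] = 1 + max{dp[j] : j<i, a[j]<a[i]} (or 1 if no such j):
i:      1  2  3  4  5  6  7  8  9 10 11 12
a[i]:   5  6  7  9  8  9 10 10 26 17  8 21
dp:     1  2  3  4  4  5  6  6  7  7  4  8
At index 8 the value is 6.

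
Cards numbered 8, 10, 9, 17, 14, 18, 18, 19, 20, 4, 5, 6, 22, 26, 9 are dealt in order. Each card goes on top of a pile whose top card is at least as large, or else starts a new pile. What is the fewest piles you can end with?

8

Place each on the leftmost legal pile:
8 → new pile 1 (tops now [8])
10 → new pile 2 (tops now [8, 10])
9 → pile 2 (tops now [8, 9])
17 → new pile 3 (tops now [8, 9, 17])
14 → pile 3 (tops now [8, 9, 14])
18 → new pile 4 (tops now [8, 9, 14, 18])
18 → pile 4 (tops now [8, 9, 14, 18])
19 → new pile 5 (tops now [8, 9, 14, 18, 19])
20 → new pile 6 (tops now [8, 9, 14, 18, 19, 20])
4 → pile 1 (tops now [4, 9, 14, 18, 19, 20])
5 → pile 2 (tops now [4, 5, 14, 18, 19, 20])
6 → pile 3 (tops now [4, 5, 6, 18, 19, 20])
22 → new pile 7 (tops now [4, 5, 6, 18, 19, 20, 22])
26 → new pile 8 (tops now [4, 5, 6, 18, 19, 20, 22, 26])
9 → pile 4 (tops now [4, 5, 6, 9, 19, 20, 22, 26])
Eight piles.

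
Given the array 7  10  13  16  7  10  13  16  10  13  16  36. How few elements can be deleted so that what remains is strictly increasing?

7

Fewest deletions = n − (longest strictly increasing subsequence).
Patience tails:
7 → extends → [7]
10 → extends → [7, 10]
13 → extends → [7, 10, 13]
16 → extends → [7, 10, 13, 16]
7 → already a tail → [7, 10, 13, 16]
10 → already a tail → [7, 10, 13, 16]
13 → already a tail → [7, 10, 13, 16]
16 → already a tail → [7, 10, 13, 16]
10 → already a tail → [7, 10, 13, 16]
13 → already a tail → [7, 10, 13, 16]
16 → already a tail → [7, 10, 13, 16]
36 → extends → [7, 10, 13, 16, 36]
Longest strictly increasing subsequence has length 5, so deletions = 12 − 5 = 7.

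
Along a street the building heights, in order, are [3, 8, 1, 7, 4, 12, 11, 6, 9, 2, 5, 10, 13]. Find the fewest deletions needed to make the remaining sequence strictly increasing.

7

Fewest deletions = n − (longest strictly increasing subsequence).
i:      1  2  3  4  5  6  7  8  9 10 11 12 13
a[i]:   3  8  1  7  4 12 11  6  9  2  5 10 13
dp:     1  2  1  2  2  3  3  3  4  2  3  5  6
max dp = 6, so deletions = 13 − 6 = 7.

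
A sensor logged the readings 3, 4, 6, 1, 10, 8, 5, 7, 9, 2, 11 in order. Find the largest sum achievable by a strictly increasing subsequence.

41

Let S[i] be the best sum of a strictly increasing subsequence ending at i:
i:      1  2  3  4  5  6  7  8  9 10 11
a[i]:   3  4  6  1 10  8  5  7  9  2 11
S:      3  7 13  1 23 21 12 20 30  3 41
Maximum is 41 (e.g. 3 + 4 + 6 + 8 + 9 + 11).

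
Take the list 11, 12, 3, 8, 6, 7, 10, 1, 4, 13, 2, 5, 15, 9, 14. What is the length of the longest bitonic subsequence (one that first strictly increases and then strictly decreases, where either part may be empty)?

inc[i] = longest strictly increasing subsequence ending at i; dec[i] = longest strictly decreasing subsequence starting at i:
i:      1  2  3  4  5  6  7  8  9 10 11 12 13 14 15
a[i]:  11 12  3  8  6  7 10  1  4 13  2  5 15  9 14
inc:    1  2  1  2  2  3  4  1  2  5  2  3  6  4  6
dec:    5  5  2  4  3  3  3  1  2  2  1  1  2  1  1
Best peak at i=13 (value 15): inc=6, dec=2, length 6+2−1 = 7.

7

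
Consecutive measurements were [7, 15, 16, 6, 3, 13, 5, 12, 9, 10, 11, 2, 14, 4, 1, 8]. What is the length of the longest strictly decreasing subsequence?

6

Negate each value so 'decreasing' becomes 'increasing', then run patience tails on the negated sequence:
-7 → extends → [-7]
-15 → replaces -7 → [-15]
-16 → replaces -15 → [-16]
-6 → extends → [-16, -6]
-3 → extends → [-16, -6, -3]
-13 → replaces -6 → [-16, -13, -3]
-5 → replaces -3 → [-16, -13, -5]
-12 → replaces -5 → [-16, -13, -12]
-9 → extends → [-16, -13, -12, -9]
-10 → replaces -9 → [-16, -13, -12, -10]
-11 → replaces -10 → [-16, -13, -12, -11]
-2 → extends → [-16, -13, -12, -11, -2]
-14 → replaces -13 → [-16, -14, -12, -11, -2]
-4 → replaces -2 → [-16, -14, -12, -11, -4]
-1 → extends → [-16, -14, -12, -11, -4, -1]
-8 → replaces -4 → [-16, -14, -12, -11, -8, -1]
Six tails, so the longest strictly decreasing subsequence of the original has length 6.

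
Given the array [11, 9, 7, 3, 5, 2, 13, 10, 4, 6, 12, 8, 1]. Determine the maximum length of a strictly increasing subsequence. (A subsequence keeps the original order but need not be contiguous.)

4

Track the smallest tail for each achievable length (strict):
11 → extends → [11]
9 → replaces 11 → [9]
7 → replaces 9 → [7]
3 → replaces 7 → [3]
5 → extends → [3, 5]
2 → replaces 3 → [2, 5]
13 → extends → [2, 5, 13]
10 → replaces 13 → [2, 5, 10]
4 → replaces 5 → [2, 4, 10]
6 → replaces 10 → [2, 4, 6]
12 → extends → [2, 4, 6, 12]
8 → replaces 12 → [2, 4, 6, 8]
1 → replaces 2 → [1, 4, 6, 8]
Four tails, so the longest strictly increasing subsequence has length 4 (e.g. 3, 5, 10, 12).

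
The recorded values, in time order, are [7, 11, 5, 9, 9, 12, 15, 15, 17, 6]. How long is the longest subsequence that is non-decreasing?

Let dp[i] be the length of the longest such subsequence ending at index i:
i:      1  2  3  4  5  6  7  8  9 10
a[i]:   7 11  5  9  9 12 15 15 17  6
dp:     1  2  1  2  3  4  5  6  7  2
Maximum dp value is 7.

7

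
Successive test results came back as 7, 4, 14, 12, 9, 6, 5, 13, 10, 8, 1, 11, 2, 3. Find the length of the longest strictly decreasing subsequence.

Let dp[i] be the longest strictly decreasing subsequence ending at i:
i:      1  2  3  4  5  6  7  8  9 10 11 12 13 14
a[i]:   7  4 14 12  9  6  5 13 10  8  1 11  2  3
dp:     1  2  1  2  3  4  5  2  3  4  6  3  6  6
Maximum is 6.

6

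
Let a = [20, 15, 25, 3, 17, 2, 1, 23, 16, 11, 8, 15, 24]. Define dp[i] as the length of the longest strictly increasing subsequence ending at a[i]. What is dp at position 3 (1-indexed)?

2

dp[i] = 1 + max{dp[j] : j<i, a[j]<a[i]} (or 1 if no such j):
i:      1  2  3  4  5  6  7  8  9 10 11 12 13
a[i]:  20 15 25  3 17  2  1 23 16 11  8 15 24
dp:     1  1  2  1  2  1  1  3  2  2  2  3  4
At index 3 the value is 2.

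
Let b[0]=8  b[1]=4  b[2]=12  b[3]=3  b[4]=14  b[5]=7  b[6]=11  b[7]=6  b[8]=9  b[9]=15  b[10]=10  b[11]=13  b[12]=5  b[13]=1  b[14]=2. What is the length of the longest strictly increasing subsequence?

5

Track the smallest tail for each achievable length (strict):
8 → extends → [8]
4 → replaces 8 → [4]
12 → extends → [4, 12]
3 → replaces 4 → [3, 12]
14 → extends → [3, 12, 14]
7 → replaces 12 → [3, 7, 14]
11 → replaces 14 → [3, 7, 11]
6 → replaces 7 → [3, 6, 11]
9 → replaces 11 → [3, 6, 9]
15 → extends → [3, 6, 9, 15]
10 → replaces 15 → [3, 6, 9, 10]
13 → extends → [3, 6, 9, 10, 13]
5 → replaces 6 → [3, 5, 9, 10, 13]
1 → replaces 3 → [1, 5, 9, 10, 13]
2 → replaces 5 → [1, 2, 9, 10, 13]
Five tails, so the longest strictly increasing subsequence has length 5 (e.g. 4, 7, 9, 10, 13).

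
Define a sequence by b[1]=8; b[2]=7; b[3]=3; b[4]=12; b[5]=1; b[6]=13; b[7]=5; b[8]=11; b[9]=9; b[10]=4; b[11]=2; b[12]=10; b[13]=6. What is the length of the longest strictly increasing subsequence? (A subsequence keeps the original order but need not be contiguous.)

4

Track the smallest tail for each achievable length (strict):
8 → extends → [8]
7 → replaces 8 → [7]
3 → replaces 7 → [3]
12 → extends → [3, 12]
1 → replaces 3 → [1, 12]
13 → extends → [1, 12, 13]
5 → replaces 12 → [1, 5, 13]
11 → replaces 13 → [1, 5, 11]
9 → replaces 11 → [1, 5, 9]
4 → replaces 5 → [1, 4, 9]
2 → replaces 4 → [1, 2, 9]
10 → extends → [1, 2, 9, 10]
6 → replaces 9 → [1, 2, 6, 10]
Four tails, so the longest strictly increasing subsequence has length 4 (e.g. 3, 5, 9, 10).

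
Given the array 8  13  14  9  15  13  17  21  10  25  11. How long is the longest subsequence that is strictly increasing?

Let dp[i] be the length of the longest such subsequence ending at index i:
i:      1  2  3  4  5  6  7  8  9 10 11
a[i]:   8 13 14  9 15 13 17 21 10 25 11
dp:     1  2  3  2  4  3  5  6  3  7  4
Maximum dp value is 7.

7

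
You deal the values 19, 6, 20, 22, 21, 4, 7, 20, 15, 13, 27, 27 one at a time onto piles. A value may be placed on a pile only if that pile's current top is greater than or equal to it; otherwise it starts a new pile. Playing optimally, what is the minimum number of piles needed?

4

Place each on the leftmost legal pile:
19 → new pile 1 (tops now [19])
6 → pile 1 (tops now [6])
20 → new pile 2 (tops now [6, 20])
22 → new pile 3 (tops now [6, 20, 22])
21 → pile 3 (tops now [6, 20, 21])
4 → pile 1 (tops now [4, 20, 21])
7 → pile 2 (tops now [4, 7, 21])
20 → pile 3 (tops now [4, 7, 20])
15 → pile 3 (tops now [4, 7, 15])
13 → pile 3 (tops now [4, 7, 13])
27 → new pile 4 (tops now [4, 7, 13, 27])
27 → pile 4 (tops now [4, 7, 13, 27])
Four piles.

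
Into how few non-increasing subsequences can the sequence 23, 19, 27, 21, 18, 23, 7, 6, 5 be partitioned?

3

Place each on the leftmost legal pile:
23 → new pile 1 (tops now [23])
19 → pile 1 (tops now [19])
27 → new pile 2 (tops now [19, 27])
21 → pile 2 (tops now [19, 21])
18 → pile 1 (tops now [18, 21])
23 → new pile 3 (tops now [18, 21, 23])
7 → pile 1 (tops now [7, 21, 23])
6 → pile 1 (tops now [6, 21, 23])
5 → pile 1 (tops now [5, 21, 23])
Three piles.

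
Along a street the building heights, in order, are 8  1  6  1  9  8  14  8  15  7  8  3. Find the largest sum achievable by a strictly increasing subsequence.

Let S[i] be the best sum of a strictly increasing subsequence ending at i:
i:      1  2  3  4  5  6  7  8  9 10 11 12
a[i]:   8  1  6  1  9  8 14  8 15  7  8  3
S:      8  1  7  1 17 15 31 15 46 14 22  4
Maximum is 46 (e.g. 8 + 9 + 14 + 15).

46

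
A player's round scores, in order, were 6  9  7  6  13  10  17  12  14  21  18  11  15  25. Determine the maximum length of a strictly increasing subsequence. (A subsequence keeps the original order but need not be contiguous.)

7

Let dp[i] be the length of the longest such subsequence ending at index i:
i:      1  2  3  4  5  6  7  8  9 10 11 12 13 14
a[i]:   6  9  7  6 13 10 17 12 14 21 18 11 15 25
dp:     1  2  2  1  3  3  4  4  5  6  6  4  6  7
Maximum dp value is 7.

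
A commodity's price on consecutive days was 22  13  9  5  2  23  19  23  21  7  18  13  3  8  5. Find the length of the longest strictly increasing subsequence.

3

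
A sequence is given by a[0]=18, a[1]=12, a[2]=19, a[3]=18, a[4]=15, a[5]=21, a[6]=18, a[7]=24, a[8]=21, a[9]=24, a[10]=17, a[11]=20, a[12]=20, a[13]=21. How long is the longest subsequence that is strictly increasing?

Let dp[i] be the length of the longest such subsequence ending at index i:
i:      0  1  2  3  4  5  6  7  8  9 10 11 12 13
a[i]:  18 12 19 18 15 21 18 24 21 24 17 20 20 21
dp:     1  1  2  2  2  3  3  4  4  5  3  4  4  5
Maximum dp value is 5.

5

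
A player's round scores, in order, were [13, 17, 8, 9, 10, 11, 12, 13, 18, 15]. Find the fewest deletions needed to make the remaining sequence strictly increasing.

Fewest deletions = n − (longest strictly increasing subsequence).
i:      1  2  3  4  5  6  7  8  9 10
a[i]:  13 17  8  9 10 11 12 13 18 15
dp:     1  2  1  2  3  4  5  6  7  7
max dp = 7, so deletions = 10 − 7 = 3.

3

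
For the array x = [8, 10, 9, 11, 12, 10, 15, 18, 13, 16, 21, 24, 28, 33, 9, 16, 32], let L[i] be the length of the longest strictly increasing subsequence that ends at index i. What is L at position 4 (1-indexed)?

3

dp[i] = 1 + max{dp[j] : j<i, x[j]<x[i]} (or 1 if no such j):
i:      1  2  3  4  5  6  7  8  9 10 11 12 13 14 15 16 17
x[i]:   8 10  9 11 12 10 15 18 13 16 21 24 28 33  9 16 32
dp:     1  2  2  3  4  3  5  6  5  6  7  8  9 10  2  6 10
At index 4 the value is 3.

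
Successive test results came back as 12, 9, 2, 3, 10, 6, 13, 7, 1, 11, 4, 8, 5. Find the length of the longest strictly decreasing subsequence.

4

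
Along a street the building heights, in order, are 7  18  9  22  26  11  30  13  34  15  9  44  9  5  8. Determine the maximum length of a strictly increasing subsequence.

Let dp[i] be the length of the longest such subsequence ending at index i:
i:      1  2  3  4  5  6  7  8  9 10 11 12 13 14 15
a[i]:   7 18  9 22 26 11 30 13 34 15  9 44  9  5  8
dp:     1  2  2  3  4  3  5  4  6  5  2  7  2  1  2
Maximum dp value is 7.

7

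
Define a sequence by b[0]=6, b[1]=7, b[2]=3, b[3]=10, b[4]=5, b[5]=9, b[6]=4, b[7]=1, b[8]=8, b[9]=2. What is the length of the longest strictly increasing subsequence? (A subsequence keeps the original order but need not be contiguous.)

3

Let dp[i] be the length of the longest such subsequence ending at index i:
i:      0  1  2  3  4  5  6  7  8  9
b[i]:   6  7  3 10  5  9  4  1  8  2
dp:     1  2  1  3  2  3  2  1  3  2
Maximum dp value is 3.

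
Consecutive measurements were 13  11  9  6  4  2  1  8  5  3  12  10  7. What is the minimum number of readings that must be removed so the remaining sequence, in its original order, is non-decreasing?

10

Fewest deletions = n − (longest non-decreasing subsequence).
Patience tails:
13 → extends → [13]
11 → replaces 13 → [11]
9 → replaces 11 → [9]
6 → replaces 9 → [6]
4 → replaces 6 → [4]
2 → replaces 4 → [2]
1 → replaces 2 → [1]
8 → extends → [1, 8]
5 → replaces 8 → [1, 5]
3 → replaces 5 → [1, 3]
12 → extends → [1, 3, 12]
10 → replaces 12 → [1, 3, 10]
7 → replaces 10 → [1, 3, 7]
Longest non-decreasing subsequence has length 3, so deletions = 13 − 3 = 10.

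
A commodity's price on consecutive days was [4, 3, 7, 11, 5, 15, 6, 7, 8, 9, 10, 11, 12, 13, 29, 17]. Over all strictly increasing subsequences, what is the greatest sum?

114

Let S[i] be the best sum of a strictly increasing subsequence ending at i:
i:       1   2   3   4   5   6   7   8   9  10  11  12  13  14  15  16
a[i]:    4   3   7  11   5  15   6   7   8   9  10  11  12  13  29  17
S:       4   3  11  22   9  37  15  22  30  39  49  60  72  85 114 102
Maximum is 114 (e.g. 4 + 5 + 6 + 7 + 8 + 9 + 10 + 11 + 12 + 13 + 29).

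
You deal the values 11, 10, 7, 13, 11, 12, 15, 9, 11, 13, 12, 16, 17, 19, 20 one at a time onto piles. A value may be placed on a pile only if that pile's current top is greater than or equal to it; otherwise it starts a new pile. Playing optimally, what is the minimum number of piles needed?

8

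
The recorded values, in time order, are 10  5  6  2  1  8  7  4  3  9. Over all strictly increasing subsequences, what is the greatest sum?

28

Let S[i] be the best sum of a strictly increasing subsequence ending at i:
i:      1  2  3  4  5  6  7  8  9 10
a[i]:  10  5  6  2  1  8  7  4  3  9
S:     10  5 11  2  1 19 18  6  5 28
Maximum is 28 (e.g. 5 + 6 + 8 + 9).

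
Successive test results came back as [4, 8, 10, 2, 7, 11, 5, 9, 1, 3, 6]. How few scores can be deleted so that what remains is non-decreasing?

Fewest deletions = n − (longest non-decreasing subsequence).
Patience tails:
4 → extends → [4]
8 → extends → [4, 8]
10 → extends → [4, 8, 10]
2 → replaces 4 → [2, 8, 10]
7 → replaces 8 → [2, 7, 10]
11 → extends → [2, 7, 10, 11]
5 → replaces 7 → [2, 5, 10, 11]
9 → replaces 10 → [2, 5, 9, 11]
1 → replaces 2 → [1, 5, 9, 11]
3 → replaces 5 → [1, 3, 9, 11]
6 → replaces 9 → [1, 3, 6, 11]
Longest non-decreasing subsequence has length 4, so deletions = 11 − 4 = 7.

7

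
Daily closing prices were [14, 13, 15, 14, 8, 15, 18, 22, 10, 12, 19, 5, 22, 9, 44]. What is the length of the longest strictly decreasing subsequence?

4

Let dp[i] be the longest strictly decreasing subsequence ending at i:
i:      1  2  3  4  5  6  7  8  9 10 11 12 13 14 15
a[i]:  14 13 15 14  8 15 18 22 10 12 19  5 22  9 44
dp:     1  2  1  2  3  1  1  1  3  3  2  4  1  4  1
Maximum is 4.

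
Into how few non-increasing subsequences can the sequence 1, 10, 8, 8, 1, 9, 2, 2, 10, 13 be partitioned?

The minimum number of non-increasing subsequences covering a sequence equals the length of its longest strictly increasing subsequence.
LIS length is 5 (e.g. 1, 8, 9, 10, 13), so 5 piles are needed.

5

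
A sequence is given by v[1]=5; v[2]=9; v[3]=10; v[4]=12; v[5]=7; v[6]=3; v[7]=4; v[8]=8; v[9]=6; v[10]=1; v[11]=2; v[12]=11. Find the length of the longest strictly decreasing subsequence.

4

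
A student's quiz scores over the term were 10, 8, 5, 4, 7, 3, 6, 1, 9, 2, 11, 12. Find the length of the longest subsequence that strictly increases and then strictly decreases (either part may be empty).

6

inc[i] = longest strictly increasing subsequence ending at i; dec[i] = longest strictly decreasing subsequence starting at i:
i:      1  2  3  4  5  6  7  8  9 10 11 12
a[i]:  10  8  5  4  7  3  6  1  9  2 11 12
inc:    1  1  1  1  2  1  2  1  3  2  4  5
dec:    6  5  4  3  3  2  2  1  2  1  1  1
Best peak at i=1 (value 10): inc=1, dec=6, length 1+6−1 = 6.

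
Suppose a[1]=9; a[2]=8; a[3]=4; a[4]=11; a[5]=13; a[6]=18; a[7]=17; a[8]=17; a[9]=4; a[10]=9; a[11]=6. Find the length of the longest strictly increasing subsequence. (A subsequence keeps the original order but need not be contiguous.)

4

Track the smallest tail for each achievable length (strict):
9 → extends → [9]
8 → replaces 9 → [8]
4 → replaces 8 → [4]
11 → extends → [4, 11]
13 → extends → [4, 11, 13]
18 → extends → [4, 11, 13, 18]
17 → replaces 18 → [4, 11, 13, 17]
17 → already a tail → [4, 11, 13, 17]
4 → already a tail → [4, 11, 13, 17]
9 → replaces 11 → [4, 9, 13, 17]
6 → replaces 9 → [4, 6, 13, 17]
Four tails, so the longest strictly increasing subsequence has length 4 (e.g. 9, 11, 13, 18).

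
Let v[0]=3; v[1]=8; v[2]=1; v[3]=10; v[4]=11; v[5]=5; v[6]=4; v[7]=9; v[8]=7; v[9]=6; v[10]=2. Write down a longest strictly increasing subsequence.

Patience tails give the LIS length; then backtrack through the dp parents:
3 → extends → [3]
8 → extends → [3, 8]
1 → replaces 3 → [1, 8]
10 → extends → [1, 8, 10]
11 → extends → [1, 8, 10, 11]
5 → replaces 8 → [1, 5, 10, 11]
4 → replaces 5 → [1, 4, 10, 11]
9 → replaces 10 → [1, 4, 9, 11]
7 → replaces 9 → [1, 4, 7, 11]
6 → replaces 7 → [1, 4, 6, 11]
2 → replaces 4 → [1, 2, 6, 11]
Length 4; one witness is 3, 8, 10, 11.

3, 8, 10, 11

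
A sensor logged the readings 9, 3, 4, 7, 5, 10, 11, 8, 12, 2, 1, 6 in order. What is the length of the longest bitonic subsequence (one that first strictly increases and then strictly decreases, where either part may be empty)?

inc[i] = longest strictly increasing subsequence ending at i; dec[i] = longest strictly decreasing subsequence starting at i:
i:      1  2  3  4  5  6  7  8  9 10 11 12
a[i]:   9  3  4  7  5 10 11  8 12  2  1  6
inc:    1  1  2  3  3  4  5  4  6  1  1  4
dec:    5  3  3  4  3  4  4  3  3  2  1  1
Best peak at i=7 (value 11): inc=5, dec=4, length 5+4−1 = 8.

8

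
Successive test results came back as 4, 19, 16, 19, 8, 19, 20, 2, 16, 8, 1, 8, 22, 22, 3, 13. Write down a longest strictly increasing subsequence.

Patience tails give the LIS length; then backtrack through the dp parents:
4 → extends → [4]
19 → extends → [4, 19]
16 → replaces 19 → [4, 16]
19 → extends → [4, 16, 19]
8 → replaces 16 → [4, 8, 19]
19 → already a tail → [4, 8, 19]
20 → extends → [4, 8, 19, 20]
2 → replaces 4 → [2, 8, 19, 20]
16 → replaces 19 → [2, 8, 16, 20]
8 → already a tail → [2, 8, 16, 20]
1 → replaces 2 → [1, 8, 16, 20]
8 → already a tail → [1, 8, 16, 20]
22 → extends → [1, 8, 16, 20, 22]
22 → already a tail → [1, 8, 16, 20, 22]
3 → replaces 8 → [1, 3, 16, 20, 22]
13 → replaces 16 → [1, 3, 13, 20, 22]
Length 5; one witness is 4, 16, 19, 20, 22.

4, 16, 19, 20, 22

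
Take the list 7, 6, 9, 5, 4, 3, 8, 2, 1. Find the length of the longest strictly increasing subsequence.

Let dp[i] be the length of the longest such subsequence ending at index i:
i:     1 2 3 4 5 6 7 8 9
a[i]:  7 6 9 5 4 3 8 2 1
dp:    1 1 2 1 1 1 2 1 1
Maximum dp value is 2.

2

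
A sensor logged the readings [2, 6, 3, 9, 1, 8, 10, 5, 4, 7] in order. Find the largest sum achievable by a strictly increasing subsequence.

Let S[i] be the best sum of a strictly increasing subsequence ending at i:
i:      1  2  3  4  5  6  7  8  9 10
a[i]:   2  6  3  9  1  8 10  5  4  7
S:      2  8  5 17  1 16 27 10  9 17
Maximum is 27 (e.g. 2 + 6 + 9 + 10).

27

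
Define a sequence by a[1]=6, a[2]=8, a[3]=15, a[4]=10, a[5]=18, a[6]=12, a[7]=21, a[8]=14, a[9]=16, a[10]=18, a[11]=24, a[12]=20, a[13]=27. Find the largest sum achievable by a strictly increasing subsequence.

135

Let S[i] be the best sum of a strictly increasing subsequence ending at i:
i:       1   2   3   4   5   6   7   8   9  10  11  12  13
a[i]:    6   8  15  10  18  12  21  14  16  18  24  20  27
S:       6  14  29  24  47  36  68  50  66  84 108 104 135
Maximum is 135 (e.g. 6 + 8 + 10 + 12 + 14 + 16 + 18 + 24 + 27).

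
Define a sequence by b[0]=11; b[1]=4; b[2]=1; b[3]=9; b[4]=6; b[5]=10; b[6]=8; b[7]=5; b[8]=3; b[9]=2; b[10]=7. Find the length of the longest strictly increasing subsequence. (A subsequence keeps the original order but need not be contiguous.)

3

Track the smallest tail for each achievable length (strict):
11 → extends → [11]
4 → replaces 11 → [4]
1 → replaces 4 → [1]
9 → extends → [1, 9]
6 → replaces 9 → [1, 6]
10 → extends → [1, 6, 10]
8 → replaces 10 → [1, 6, 8]
5 → replaces 6 → [1, 5, 8]
3 → replaces 5 → [1, 3, 8]
2 → replaces 3 → [1, 2, 8]
7 → replaces 8 → [1, 2, 7]
Three tails, so the longest strictly increasing subsequence has length 3 (e.g. 4, 9, 10).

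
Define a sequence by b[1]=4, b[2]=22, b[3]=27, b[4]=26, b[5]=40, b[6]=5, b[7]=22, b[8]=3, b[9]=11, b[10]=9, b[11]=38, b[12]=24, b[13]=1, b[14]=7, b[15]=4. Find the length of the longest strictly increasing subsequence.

4

Track the smallest tail for each achievable length (strict):
4 → extends → [4]
22 → extends → [4, 22]
27 → extends → [4, 22, 27]
26 → replaces 27 → [4, 22, 26]
40 → extends → [4, 22, 26, 40]
5 → replaces 22 → [4, 5, 26, 40]
22 → replaces 26 → [4, 5, 22, 40]
3 → replaces 4 → [3, 5, 22, 40]
11 → replaces 22 → [3, 5, 11, 40]
9 → replaces 11 → [3, 5, 9, 40]
38 → replaces 40 → [3, 5, 9, 38]
24 → replaces 38 → [3, 5, 9, 24]
1 → replaces 3 → [1, 5, 9, 24]
7 → replaces 9 → [1, 5, 7, 24]
4 → replaces 5 → [1, 4, 7, 24]
Four tails, so the longest strictly increasing subsequence has length 4 (e.g. 4, 22, 27, 40).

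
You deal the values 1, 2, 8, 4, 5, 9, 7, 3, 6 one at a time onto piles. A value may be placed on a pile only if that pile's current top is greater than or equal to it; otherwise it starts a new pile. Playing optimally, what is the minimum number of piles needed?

5

Place each on the leftmost legal pile:
1 → new pile 1 (tops now [1])
2 → new pile 2 (tops now [1, 2])
8 → new pile 3 (tops now [1, 2, 8])
4 → pile 3 (tops now [1, 2, 4])
5 → new pile 4 (tops now [1, 2, 4, 5])
9 → new pile 5 (tops now [1, 2, 4, 5, 9])
7 → pile 5 (tops now [1, 2, 4, 5, 7])
3 → pile 3 (tops now [1, 2, 3, 5, 7])
6 → pile 5 (tops now [1, 2, 3, 5, 6])
Five piles.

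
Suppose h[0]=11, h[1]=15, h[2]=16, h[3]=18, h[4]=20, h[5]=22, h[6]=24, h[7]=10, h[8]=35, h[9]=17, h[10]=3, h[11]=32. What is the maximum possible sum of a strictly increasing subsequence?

Let S[i] be the best sum of a strictly increasing subsequence ending at i:
i:       0   1   2   3   4   5   6   7   8   9  10  11
h[i]:   11  15  16  18  20  22  24  10  35  17   3  32
S:      11  26  42  60  80 102 126  10 161  59   3 158
Maximum is 161 (e.g. 11 + 15 + 16 + 18 + 20 + 22 + 24 + 35).

161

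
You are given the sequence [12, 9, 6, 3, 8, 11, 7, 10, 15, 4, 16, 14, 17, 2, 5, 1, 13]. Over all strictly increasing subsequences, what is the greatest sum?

Let S[i] be the best sum of a strictly increasing subsequence ending at i:
i:      1  2  3  4  5  6  7  8  9 10 11 12 13 14 15 16 17
a[i]:  12  9  6  3  8 11  7 10 15  4 16 14 17  2  5  1 13
S:     12  9  6  3 14 25 13 24 40  7 56 39 73  2 12  1 38
Maximum is 73 (e.g. 6 + 8 + 11 + 15 + 16 + 17).

73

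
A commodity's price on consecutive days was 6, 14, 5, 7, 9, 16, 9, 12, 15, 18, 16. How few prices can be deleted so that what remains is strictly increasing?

5

Fewest deletions = n − (longest strictly increasing subsequence).
i:      1  2  3  4  5  6  7  8  9 10 11
a[i]:   6 14  5  7  9 16  9 12 15 18 16
dp:     1  2  1  2  3  4  3  4  5  6  6
max dp = 6, so deletions = 11 − 6 = 5.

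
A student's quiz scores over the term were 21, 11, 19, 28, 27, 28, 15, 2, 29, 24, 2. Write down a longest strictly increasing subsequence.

11, 19, 27, 28, 29

Patience tails give the LIS length; then backtrack through the dp parents:
21 → extends → [21]
11 → replaces 21 → [11]
19 → extends → [11, 19]
28 → extends → [11, 19, 28]
27 → replaces 28 → [11, 19, 27]
28 → extends → [11, 19, 27, 28]
15 → replaces 19 → [11, 15, 27, 28]
2 → replaces 11 → [2, 15, 27, 28]
29 → extends → [2, 15, 27, 28, 29]
24 → replaces 27 → [2, 15, 24, 28, 29]
2 → already a tail → [2, 15, 24, 28, 29]
Length 5; one witness is 11, 19, 27, 28, 29.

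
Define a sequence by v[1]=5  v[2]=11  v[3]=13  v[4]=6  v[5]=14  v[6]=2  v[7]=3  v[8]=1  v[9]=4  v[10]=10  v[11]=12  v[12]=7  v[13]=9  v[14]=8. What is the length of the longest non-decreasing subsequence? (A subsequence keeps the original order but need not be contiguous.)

Track the smallest tail for each achievable length (allowing ties):
5 → extends → [5]
11 → extends → [5, 11]
13 → extends → [5, 11, 13]
6 → replaces 11 → [5, 6, 13]
14 → extends → [5, 6, 13, 14]
2 → replaces 5 → [2, 6, 13, 14]
3 → replaces 6 → [2, 3, 13, 14]
1 → replaces 2 → [1, 3, 13, 14]
4 → replaces 13 → [1, 3, 4, 14]
10 → replaces 14 → [1, 3, 4, 10]
12 → extends → [1, 3, 4, 10, 12]
7 → replaces 10 → [1, 3, 4, 7, 12]
9 → replaces 12 → [1, 3, 4, 7, 9]
8 → replaces 9 → [1, 3, 4, 7, 8]
Five tails, so the longest non-decreasing subsequence has length 5 (e.g. 2, 3, 4, 10, 12).

5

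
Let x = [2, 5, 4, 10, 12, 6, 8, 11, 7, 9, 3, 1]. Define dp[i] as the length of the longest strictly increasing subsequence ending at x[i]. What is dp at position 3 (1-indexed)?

2

dp[i] = 1 + max{dp[j] : j<i, x[j]<x[i]} (or 1 if no such j):
i:      1  2  3  4  5  6  7  8  9 10 11 12
x[i]:   2  5  4 10 12  6  8 11  7  9  3  1
dp:     1  2  2  3  4  3  4  5  4  5  2  1
At index 3 the value is 2.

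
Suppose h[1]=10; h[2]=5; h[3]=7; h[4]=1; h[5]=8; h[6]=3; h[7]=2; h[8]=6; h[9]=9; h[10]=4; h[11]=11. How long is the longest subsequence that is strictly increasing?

5

Track the smallest tail for each achievable length (strict):
10 → extends → [10]
5 → replaces 10 → [5]
7 → extends → [5, 7]
1 → replaces 5 → [1, 7]
8 → extends → [1, 7, 8]
3 → replaces 7 → [1, 3, 8]
2 → replaces 3 → [1, 2, 8]
6 → replaces 8 → [1, 2, 6]
9 → extends → [1, 2, 6, 9]
4 → replaces 6 → [1, 2, 4, 9]
11 → extends → [1, 2, 4, 9, 11]
Five tails, so the longest strictly increasing subsequence has length 5 (e.g. 5, 7, 8, 9, 11).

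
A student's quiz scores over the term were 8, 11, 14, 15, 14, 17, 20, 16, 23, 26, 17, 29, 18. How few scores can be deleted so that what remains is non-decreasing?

4

Fewest deletions = n − (longest non-decreasing subsequence).
i:      1  2  3  4  5  6  7  8  9 10 11 12 13
a[i]:   8 11 14 15 14 17 20 16 23 26 17 29 18
dp:     1  2  3  4  4  5  6  5  7  8  6  9  7
max dp = 9, so deletions = 13 − 9 = 4.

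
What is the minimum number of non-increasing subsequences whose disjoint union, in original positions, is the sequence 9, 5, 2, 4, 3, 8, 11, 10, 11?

5

The minimum number of non-increasing subsequences covering a sequence equals the length of its longest strictly increasing subsequence.
LIS length is 5 (e.g. 2, 4, 8, 10, 11), so 5 piles are needed.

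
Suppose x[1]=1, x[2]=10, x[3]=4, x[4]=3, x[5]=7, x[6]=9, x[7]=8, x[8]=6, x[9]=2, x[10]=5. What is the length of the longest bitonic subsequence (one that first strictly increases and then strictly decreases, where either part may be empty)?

7

inc[i] = longest strictly increasing subsequence ending at i; dec[i] = longest strictly decreasing subsequence starting at i:
i:      1  2  3  4  5  6  7  8  9 10
x[i]:   1 10  4  3  7  9  8  6  2  5
inc:    1  2  2  2  3  4  4  3  2  3
dec:    1  5  3  2  3  4  3  2  1  1
Best peak at i=6 (value 9): inc=4, dec=4, length 4+4−1 = 7.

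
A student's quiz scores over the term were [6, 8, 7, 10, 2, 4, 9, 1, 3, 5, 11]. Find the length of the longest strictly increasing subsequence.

Track the smallest tail for each achievable length (strict):
6 → extends → [6]
8 → extends → [6, 8]
7 → replaces 8 → [6, 7]
10 → extends → [6, 7, 10]
2 → replaces 6 → [2, 7, 10]
4 → replaces 7 → [2, 4, 10]
9 → replaces 10 → [2, 4, 9]
1 → replaces 2 → [1, 4, 9]
3 → replaces 4 → [1, 3, 9]
5 → replaces 9 → [1, 3, 5]
11 → extends → [1, 3, 5, 11]
Four tails, so the longest strictly increasing subsequence has length 4 (e.g. 6, 8, 10, 11).

4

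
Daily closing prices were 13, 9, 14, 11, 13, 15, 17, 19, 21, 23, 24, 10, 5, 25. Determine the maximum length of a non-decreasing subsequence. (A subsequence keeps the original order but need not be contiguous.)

Track the smallest tail for each achievable length (allowing ties):
13 → extends → [13]
9 → replaces 13 → [9]
14 → extends → [9, 14]
11 → replaces 14 → [9, 11]
13 → extends → [9, 11, 13]
15 → extends → [9, 11, 13, 15]
17 → extends → [9, 11, 13, 15, 17]
19 → extends → [9, 11, 13, 15, 17, 19]
21 → extends → [9, 11, 13, 15, 17, 19, 21]
23 → extends → [9, 11, 13, 15, 17, 19, 21, 23]
24 → extends → [9, 11, 13, 15, 17, 19, 21, 23, 24]
10 → replaces 11 → [9, 10, 13, 15, 17, 19, 21, 23, 24]
5 → replaces 9 → [5, 10, 13, 15, 17, 19, 21, 23, 24]
25 → extends → [5, 10, 13, 15, 17, 19, 21, 23, 24, 25]
Ten tails, so the longest non-decreasing subsequence has length 10 (e.g. 9, 11, 13, 15, 17, 19, 21, 23, 24, 25).

10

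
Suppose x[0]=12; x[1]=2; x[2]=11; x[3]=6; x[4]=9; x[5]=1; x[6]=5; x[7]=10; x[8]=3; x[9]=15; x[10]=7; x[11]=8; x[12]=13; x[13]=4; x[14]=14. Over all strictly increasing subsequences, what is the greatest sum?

54

Let S[i] be the best sum of a strictly increasing subsequence ending at i:
i:      0  1  2  3  4  5  6  7  8  9 10 11 12 13 14
x[i]:  12  2 11  6  9  1  5 10  3 15  7  8 13  4 14
S:     12  2 13  8 17  1  7 27  5 42 15 23 40  9 54
Maximum is 54 (e.g. 2 + 6 + 9 + 10 + 13 + 14).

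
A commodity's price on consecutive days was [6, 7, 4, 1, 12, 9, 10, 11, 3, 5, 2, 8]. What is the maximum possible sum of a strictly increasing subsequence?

Let S[i] be the best sum of a strictly increasing subsequence ending at i:
i:      1  2  3  4  5  6  7  8  9 10 11 12
a[i]:   6  7  4  1 12  9 10 11  3  5  2  8
S:      6 13  4  1 25 22 32 43  4  9  3 21
Maximum is 43 (e.g. 6 + 7 + 9 + 10 + 11).

43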